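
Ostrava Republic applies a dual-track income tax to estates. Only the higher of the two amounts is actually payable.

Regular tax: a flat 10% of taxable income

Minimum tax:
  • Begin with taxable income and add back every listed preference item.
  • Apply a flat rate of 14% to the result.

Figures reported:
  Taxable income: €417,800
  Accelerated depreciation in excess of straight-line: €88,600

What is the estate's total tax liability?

€70,896

Minimum tax:
  Adjusted income: €417,800 + €88,600 = €506,400
  €506,400 × 14% = €70,896

Regular tax:
  €417,800 × 10% = €41,780

€70,896 > €41,780, so the minimum tax is the binding amount.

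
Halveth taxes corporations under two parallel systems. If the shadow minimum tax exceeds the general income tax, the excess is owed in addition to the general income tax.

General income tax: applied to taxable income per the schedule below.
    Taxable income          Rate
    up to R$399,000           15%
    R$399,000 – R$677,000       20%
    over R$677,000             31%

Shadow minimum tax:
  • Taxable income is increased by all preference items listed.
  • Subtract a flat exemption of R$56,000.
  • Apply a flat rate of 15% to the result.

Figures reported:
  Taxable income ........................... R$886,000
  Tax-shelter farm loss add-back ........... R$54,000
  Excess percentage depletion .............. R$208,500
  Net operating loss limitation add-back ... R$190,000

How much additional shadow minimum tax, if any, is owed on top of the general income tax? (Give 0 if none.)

General income tax:
  R$399,000 × 15% = R$59,850
  R$278,000 × 20% = R$55,600
  R$209,000 × 31% = R$64,790
  → R$180,240

Shadow minimum tax:
  Adjusted income: R$886,000 + R$54,000 + R$208,500 + R$190,000 = R$1,338,500
  Less exemption R$56,000 → base R$1,282,500
  R$1,282,500 × 15% = R$192,375

Excess of shadow minimum tax over general income tax: R$192,375 − R$180,240 = R$12,135.

R$12,135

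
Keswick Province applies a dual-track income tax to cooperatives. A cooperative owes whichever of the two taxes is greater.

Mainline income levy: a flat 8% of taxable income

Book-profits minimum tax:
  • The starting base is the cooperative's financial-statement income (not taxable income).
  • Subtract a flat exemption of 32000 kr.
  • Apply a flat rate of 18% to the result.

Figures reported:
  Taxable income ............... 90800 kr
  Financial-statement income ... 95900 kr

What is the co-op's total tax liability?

Mainline income levy:
  90800 kr × 8% = 7264 kr

Book-profits minimum tax:
  Base (financial-statement income): 95900 kr
  Less exemption 32000 kr → base 63900 kr
  63900 kr × 18% = 11502 kr

11502 kr > 7264 kr, so the book-profits minimum tax is the binding amount.

11502 kr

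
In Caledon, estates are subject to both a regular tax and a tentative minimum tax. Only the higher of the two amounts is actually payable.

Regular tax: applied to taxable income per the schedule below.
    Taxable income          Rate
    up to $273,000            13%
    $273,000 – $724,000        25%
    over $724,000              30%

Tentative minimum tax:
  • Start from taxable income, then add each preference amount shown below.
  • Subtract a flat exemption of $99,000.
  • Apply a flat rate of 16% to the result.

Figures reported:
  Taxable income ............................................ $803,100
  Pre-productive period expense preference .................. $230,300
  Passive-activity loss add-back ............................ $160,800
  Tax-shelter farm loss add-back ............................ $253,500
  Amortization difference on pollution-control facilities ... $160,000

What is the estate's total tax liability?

$241,392

Tentative minimum tax:
  Adjusted income: $803,100 + $230,300 + $160,800 + $253,500 + $160,000 = $1,607,700
  Less exemption $99,000 → base $1,508,700
  $1,508,700 × 16% = $241,392

Regular tax:
  $273,000 × 13% = $35,490
  $451,000 × 25% = $112,750
  $79,100 × 30% = $23,730
  → $171,970

$241,392 > $171,970, so the tentative minimum tax is the binding amount.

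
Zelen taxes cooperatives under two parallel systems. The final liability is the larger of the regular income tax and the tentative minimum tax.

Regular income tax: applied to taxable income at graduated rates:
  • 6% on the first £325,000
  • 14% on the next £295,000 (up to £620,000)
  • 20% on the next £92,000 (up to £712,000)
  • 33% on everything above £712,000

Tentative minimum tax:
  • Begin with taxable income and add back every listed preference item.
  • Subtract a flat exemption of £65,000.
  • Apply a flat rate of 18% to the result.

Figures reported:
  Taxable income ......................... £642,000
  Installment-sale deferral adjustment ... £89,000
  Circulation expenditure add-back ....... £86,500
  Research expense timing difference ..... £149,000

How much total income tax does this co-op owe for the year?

Tentative minimum tax:
  Adjusted income: £642,000 + £89,000 + £86,500 + £149,000 = £966,500
  Less exemption £65,000 → base £901,500
  £901,500 × 18% = £162,270

Regular income tax:
  £325,000 × 6% = £19,500
  £295,000 × 14% = £41,300
  £22,000 × 20% = £4,400
  → £65,200

£162,270 > £65,200, so the tentative minimum tax is the binding amount.

£162,270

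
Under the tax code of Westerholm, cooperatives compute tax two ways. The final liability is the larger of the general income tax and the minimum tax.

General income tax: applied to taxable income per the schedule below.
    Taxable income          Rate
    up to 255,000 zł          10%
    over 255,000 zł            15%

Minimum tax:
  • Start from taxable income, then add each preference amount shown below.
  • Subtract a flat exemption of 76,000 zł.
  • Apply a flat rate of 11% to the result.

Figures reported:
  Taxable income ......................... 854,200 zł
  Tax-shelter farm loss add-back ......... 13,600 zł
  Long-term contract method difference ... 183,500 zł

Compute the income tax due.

115,380 zł

General income tax:
  255,000 zł × 10% = 25,500 zł
  599,200 zł × 15% = 89,880 zł
  → 115,380 zł

Minimum tax:
  Adjusted income: 854,200 zł + 13,600 zł + 183,500 zł = 1,051,300 zł
  Less exemption 76,000 zł → base 975,300 zł
  975,300 zł × 11% = 107,283 zł

115,380 zł > 107,283 zł, so the general income tax governs.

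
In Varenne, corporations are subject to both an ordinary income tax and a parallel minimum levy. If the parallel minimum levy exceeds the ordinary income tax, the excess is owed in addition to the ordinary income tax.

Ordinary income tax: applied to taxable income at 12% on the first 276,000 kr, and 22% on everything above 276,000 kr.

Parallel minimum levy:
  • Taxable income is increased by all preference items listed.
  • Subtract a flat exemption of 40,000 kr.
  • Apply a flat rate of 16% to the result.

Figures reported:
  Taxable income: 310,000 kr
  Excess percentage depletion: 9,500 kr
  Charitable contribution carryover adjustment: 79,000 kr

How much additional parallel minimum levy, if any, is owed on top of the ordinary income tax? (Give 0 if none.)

16,760 kr

Parallel minimum levy:
  Adjusted income: 310,000 kr + 9,500 kr + 79,000 kr = 398,500 kr
  Less exemption 40,000 kr → base 358,500 kr
  358,500 kr × 16% = 57,360 kr

Ordinary income tax:
  276,000 kr × 12% = 33,120 kr
  34,000 kr × 22% = 7,480 kr
  → 40,600 kr

Excess of parallel minimum levy over ordinary income tax: 57,360 kr − 40,600 kr = 16,760 kr.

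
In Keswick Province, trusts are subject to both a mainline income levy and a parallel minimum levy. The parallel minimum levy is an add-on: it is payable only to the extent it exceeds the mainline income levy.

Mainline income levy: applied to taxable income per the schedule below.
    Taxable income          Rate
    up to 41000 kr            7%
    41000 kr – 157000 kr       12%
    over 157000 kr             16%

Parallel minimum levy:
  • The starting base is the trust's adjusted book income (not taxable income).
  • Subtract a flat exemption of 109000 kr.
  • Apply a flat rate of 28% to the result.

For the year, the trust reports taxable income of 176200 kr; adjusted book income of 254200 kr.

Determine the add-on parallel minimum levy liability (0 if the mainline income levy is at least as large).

Parallel minimum levy:
  Base (adjusted book income): 254200 kr
  Less exemption 109000 kr → base 145200 kr
  145200 kr × 28% = 40656 kr

Mainline income levy:
  41000 kr × 7% = 2870 kr
  116000 kr × 12% = 13920 kr
  19200 kr × 16% = 3072 kr
  → 19862 kr

Excess of parallel minimum levy over mainline income levy: 40656 kr − 19862 kr = 20794 kr.

20794 kr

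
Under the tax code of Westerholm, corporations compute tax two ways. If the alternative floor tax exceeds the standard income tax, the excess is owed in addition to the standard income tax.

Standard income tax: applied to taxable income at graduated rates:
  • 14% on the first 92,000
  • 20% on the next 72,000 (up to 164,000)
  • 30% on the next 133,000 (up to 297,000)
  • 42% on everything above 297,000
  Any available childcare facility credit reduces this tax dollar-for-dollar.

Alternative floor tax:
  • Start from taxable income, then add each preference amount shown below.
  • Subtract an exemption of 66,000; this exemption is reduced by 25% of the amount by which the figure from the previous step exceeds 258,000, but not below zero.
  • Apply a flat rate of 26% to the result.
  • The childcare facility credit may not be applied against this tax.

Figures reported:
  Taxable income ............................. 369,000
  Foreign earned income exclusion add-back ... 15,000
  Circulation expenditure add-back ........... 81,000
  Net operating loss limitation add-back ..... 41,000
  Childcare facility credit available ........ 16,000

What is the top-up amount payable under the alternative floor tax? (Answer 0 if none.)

Alternative floor tax:
  Adjusted income: 369,000 + 15,000 + 81,000 + 41,000 = 506,000
  Exemption: 66,000 − 25% × (506,000 − 258,000) = 66,000 − 62,000 = 4,000
  Base: 506,000 − 4,000 = 502,000
  502,000 × 26% = 130,520

Standard income tax:
  92,000 × 14% = 12,880
  72,000 × 20% = 14,400
  133,000 × 30% = 39,900
  72,000 × 42% = 30,240
  → 97,420
  Less childcare facility credit 16,000 → 81,420

Excess of alternative floor tax over standard income tax: 130,520 − 81,420 = 49,100.

49,100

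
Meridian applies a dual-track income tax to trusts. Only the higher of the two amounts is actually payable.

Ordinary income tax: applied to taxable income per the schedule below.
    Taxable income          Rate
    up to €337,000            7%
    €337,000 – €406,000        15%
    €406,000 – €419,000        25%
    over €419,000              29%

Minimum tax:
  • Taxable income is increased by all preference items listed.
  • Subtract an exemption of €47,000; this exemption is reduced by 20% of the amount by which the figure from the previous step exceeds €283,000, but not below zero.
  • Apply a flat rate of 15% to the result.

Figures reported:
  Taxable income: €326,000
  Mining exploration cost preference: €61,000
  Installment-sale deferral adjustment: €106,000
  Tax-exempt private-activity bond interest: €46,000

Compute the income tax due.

€80,850

Minimum tax:
  Adjusted income: €326,000 + €61,000 + €106,000 + €46,000 = €539,000
  Exemption: 20% × (€539,000 − €283,000) = €51,200 ≥ €47,000, so the exemption is fully phased out
  Base: €539,000 − €0 = €539,000
  €539,000 × 15% = €80,850

Ordinary income tax:
  €326,000 × 7% = €22,820

€80,850 > €22,820, so the minimum tax is the binding amount.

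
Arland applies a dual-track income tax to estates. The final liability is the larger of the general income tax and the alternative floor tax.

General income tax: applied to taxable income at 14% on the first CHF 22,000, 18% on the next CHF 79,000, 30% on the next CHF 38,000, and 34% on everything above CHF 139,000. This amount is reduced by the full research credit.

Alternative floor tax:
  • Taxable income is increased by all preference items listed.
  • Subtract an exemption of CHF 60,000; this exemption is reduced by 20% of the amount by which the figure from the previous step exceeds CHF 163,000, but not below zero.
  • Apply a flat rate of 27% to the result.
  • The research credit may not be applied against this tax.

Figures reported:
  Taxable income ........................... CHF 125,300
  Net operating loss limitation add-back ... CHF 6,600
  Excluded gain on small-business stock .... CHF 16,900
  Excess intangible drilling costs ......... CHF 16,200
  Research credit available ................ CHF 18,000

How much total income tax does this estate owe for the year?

CHF 28,458

Alternative floor tax:
  Adjusted income: CHF 125,300 + CHF 6,600 + CHF 16,900 + CHF 16,200 = CHF 165,000
  Exemption: CHF 60,000 − 20% × (CHF 165,000 − CHF 163,000) = CHF 60,000 − CHF 400 = CHF 59,600
  Base: CHF 165,000 − CHF 59,600 = CHF 105,400
  CHF 105,400 × 27% = CHF 28,458

General income tax:
  CHF 22,000 × 14% = CHF 3,080
  CHF 79,000 × 18% = CHF 14,220
  CHF 24,300 × 30% = CHF 7,290
  → CHF 24,590
  Less research credit CHF 18,000 → CHF 6,590

CHF 28,458 > CHF 6,590, so the alternative floor tax is the binding amount.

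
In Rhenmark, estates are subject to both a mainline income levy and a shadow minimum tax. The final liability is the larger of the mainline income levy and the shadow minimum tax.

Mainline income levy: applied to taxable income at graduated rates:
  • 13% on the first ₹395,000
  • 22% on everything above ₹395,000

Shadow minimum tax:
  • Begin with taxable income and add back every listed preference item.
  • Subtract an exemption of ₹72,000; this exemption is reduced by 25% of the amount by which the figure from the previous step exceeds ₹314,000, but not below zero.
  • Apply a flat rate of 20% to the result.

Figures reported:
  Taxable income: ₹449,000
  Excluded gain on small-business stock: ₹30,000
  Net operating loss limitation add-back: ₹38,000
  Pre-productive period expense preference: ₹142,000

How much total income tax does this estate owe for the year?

Shadow minimum tax:
  Adjusted income: ₹449,000 + ₹30,000 + ₹38,000 + ₹142,000 = ₹659,000
  Exemption: 25% × (₹659,000 − ₹314,000) = ₹86,250 ≥ ₹72,000, so the exemption is fully phased out
  Base: ₹659,000 − ₹0 = ₹659,000
  ₹659,000 × 20% = ₹131,800

Mainline income levy:
  ₹395,000 × 13% = ₹51,350
  ₹54,000 × 22% = ₹11,880
  → ₹63,230

₹131,800 > ₹63,230, so the shadow minimum tax is the binding amount.

₹131,800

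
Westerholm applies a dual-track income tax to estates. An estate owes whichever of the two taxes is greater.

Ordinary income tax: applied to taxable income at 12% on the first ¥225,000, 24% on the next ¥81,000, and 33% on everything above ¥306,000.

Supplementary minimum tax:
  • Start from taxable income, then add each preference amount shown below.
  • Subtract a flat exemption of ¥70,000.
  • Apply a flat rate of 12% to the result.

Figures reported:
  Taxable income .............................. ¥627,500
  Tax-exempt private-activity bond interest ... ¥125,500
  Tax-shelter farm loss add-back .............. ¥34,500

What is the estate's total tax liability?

¥152,535

Supplementary minimum tax:
  Adjusted income: ¥627,500 + ¥125,500 + ¥34,500 = ¥787,500
  Less exemption ¥70,000 → base ¥717,500
  ¥717,500 × 12% = ¥86,100

Ordinary income tax:
  ¥225,000 × 12% = ¥27,000
  ¥81,000 × 24% = ¥19,440
  ¥321,500 × 33% = ¥106,095
  → ¥152,535

¥152,535 > ¥86,100, so the ordinary income tax governs.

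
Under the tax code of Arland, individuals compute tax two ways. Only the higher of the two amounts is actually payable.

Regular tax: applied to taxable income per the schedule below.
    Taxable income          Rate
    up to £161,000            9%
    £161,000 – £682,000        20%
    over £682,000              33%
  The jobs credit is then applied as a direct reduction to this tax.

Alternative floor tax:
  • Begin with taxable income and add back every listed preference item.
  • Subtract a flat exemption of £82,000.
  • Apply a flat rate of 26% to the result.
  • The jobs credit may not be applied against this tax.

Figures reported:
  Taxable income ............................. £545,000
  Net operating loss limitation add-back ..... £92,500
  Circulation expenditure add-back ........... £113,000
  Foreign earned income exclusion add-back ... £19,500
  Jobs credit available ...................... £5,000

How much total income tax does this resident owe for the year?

Alternative floor tax:
  Adjusted income: £545,000 + £92,500 + £113,000 + £19,500 = £770,000
  Less exemption £82,000 → base £688,000
  £688,000 × 26% = £178,880

Regular tax:
  £161,000 × 9% = £14,490
  £384,000 × 20% = £76,800
  → £91,290
  Less jobs credit £5,000 → £86,290

£178,880 > £86,290, so the alternative floor tax is the binding amount.

£178,880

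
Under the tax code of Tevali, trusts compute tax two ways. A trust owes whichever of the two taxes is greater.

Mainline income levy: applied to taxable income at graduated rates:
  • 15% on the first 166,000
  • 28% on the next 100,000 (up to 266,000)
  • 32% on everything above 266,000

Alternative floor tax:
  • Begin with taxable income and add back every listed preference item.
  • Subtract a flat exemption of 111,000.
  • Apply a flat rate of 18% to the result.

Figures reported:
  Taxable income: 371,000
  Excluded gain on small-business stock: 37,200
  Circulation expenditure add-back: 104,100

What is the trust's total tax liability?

86,500

Mainline income levy:
  166,000 × 15% = 24,900
  100,000 × 28% = 28,000
  105,000 × 32% = 33,600
  → 86,500

Alternative floor tax:
  Adjusted income: 371,000 + 37,200 + 104,100 = 512,300
  Less exemption 111,000 → base 401,300
  401,300 × 18% = 72,234

86,500 > 72,234, so the mainline income levy governs.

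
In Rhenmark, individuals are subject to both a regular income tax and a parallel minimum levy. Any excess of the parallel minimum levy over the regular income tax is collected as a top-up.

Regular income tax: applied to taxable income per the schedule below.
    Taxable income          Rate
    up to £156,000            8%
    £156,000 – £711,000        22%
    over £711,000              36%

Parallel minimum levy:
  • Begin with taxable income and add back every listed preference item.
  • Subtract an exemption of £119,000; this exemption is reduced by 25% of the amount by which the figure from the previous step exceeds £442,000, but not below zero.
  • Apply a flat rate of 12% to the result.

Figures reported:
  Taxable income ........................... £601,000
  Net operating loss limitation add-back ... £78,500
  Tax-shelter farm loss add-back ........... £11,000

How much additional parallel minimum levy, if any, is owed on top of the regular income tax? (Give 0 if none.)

£0

Regular income tax:
  £156,000 × 8% = £12,480
  £445,000 × 22% = £97,900
  → £110,380

Parallel minimum levy:
  Adjusted income: £601,000 + £78,500 + £11,000 = £690,500
  Exemption: £119,000 − 25% × (£690,500 − £442,000) = £119,000 − £62,125 = £56,875
  Base: £690,500 − £56,875 = £633,625
  £633,625 × 12% = £76,035

£76,035 ≤ £110,380, so no add-on is due.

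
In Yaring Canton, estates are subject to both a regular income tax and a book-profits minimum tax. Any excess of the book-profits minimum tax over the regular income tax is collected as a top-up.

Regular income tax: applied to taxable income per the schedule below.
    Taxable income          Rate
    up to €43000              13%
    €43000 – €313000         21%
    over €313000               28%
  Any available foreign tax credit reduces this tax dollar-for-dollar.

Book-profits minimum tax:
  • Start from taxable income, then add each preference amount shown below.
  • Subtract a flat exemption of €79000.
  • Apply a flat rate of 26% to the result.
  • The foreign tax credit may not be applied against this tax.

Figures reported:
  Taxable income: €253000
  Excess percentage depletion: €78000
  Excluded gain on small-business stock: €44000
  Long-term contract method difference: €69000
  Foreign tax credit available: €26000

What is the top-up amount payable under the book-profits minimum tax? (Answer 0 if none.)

Book-profits minimum tax:
  Adjusted income: €253000 + €78000 + €44000 + €69000 = €444000
  Less exemption €79000 → base €365000
  €365000 × 26% = €94900

Regular income tax:
  €43000 × 13% = €5590
  €210000 × 21% = €44100
  → €49690
  Less foreign tax credit €26000 → €23690

Excess of book-profits minimum tax over regular income tax: €94900 − €23690 = €71210.

€71210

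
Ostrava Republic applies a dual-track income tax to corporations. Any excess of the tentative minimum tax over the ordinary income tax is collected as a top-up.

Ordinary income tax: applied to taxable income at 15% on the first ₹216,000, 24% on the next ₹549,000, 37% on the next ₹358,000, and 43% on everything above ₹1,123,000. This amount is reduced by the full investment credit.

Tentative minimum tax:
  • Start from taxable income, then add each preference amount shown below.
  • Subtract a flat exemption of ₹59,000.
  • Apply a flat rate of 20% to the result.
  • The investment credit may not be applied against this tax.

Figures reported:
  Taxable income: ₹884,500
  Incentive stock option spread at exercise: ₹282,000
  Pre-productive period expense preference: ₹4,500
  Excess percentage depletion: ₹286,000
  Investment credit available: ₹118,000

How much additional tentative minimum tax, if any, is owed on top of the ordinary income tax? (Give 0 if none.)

Tentative minimum tax:
  Adjusted income: ₹884,500 + ₹282,000 + ₹4,500 + ₹286,000 = ₹1,457,000
  Less exemption ₹59,000 → base ₹1,398,000
  ₹1,398,000 × 20% = ₹279,600

Ordinary income tax:
  ₹216,000 × 15% = ₹32,400
  ₹549,000 × 24% = ₹131,760
  ₹119,500 × 37% = ₹44,215
  → ₹208,375
  Less investment credit ₹118,000 → ₹90,375

Excess of tentative minimum tax over ordinary income tax: ₹279,600 − ₹90,375 = ₹189,225.

₹189,225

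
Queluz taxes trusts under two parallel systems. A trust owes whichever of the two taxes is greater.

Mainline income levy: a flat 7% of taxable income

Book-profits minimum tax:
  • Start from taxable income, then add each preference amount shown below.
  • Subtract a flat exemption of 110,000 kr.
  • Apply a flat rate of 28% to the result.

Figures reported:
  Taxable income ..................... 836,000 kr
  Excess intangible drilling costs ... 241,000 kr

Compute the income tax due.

270,760 kr

Mainline income levy:
  836,000 kr × 7% = 58,520 kr

Book-profits minimum tax:
  Adjusted income: 836,000 kr + 241,000 kr = 1,077,000 kr
  Less exemption 110,000 kr → base 967,000 kr
  967,000 kr × 28% = 270,760 kr

270,760 kr > 58,520 kr, so the book-profits minimum tax is the binding amount.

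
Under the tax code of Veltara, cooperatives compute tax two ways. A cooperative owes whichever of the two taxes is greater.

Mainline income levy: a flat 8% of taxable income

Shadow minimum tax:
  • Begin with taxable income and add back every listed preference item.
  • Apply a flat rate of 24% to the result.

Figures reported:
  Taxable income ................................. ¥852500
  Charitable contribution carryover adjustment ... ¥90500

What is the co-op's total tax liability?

Shadow minimum tax:
  Adjusted income: ¥852500 + ¥90500 = ¥943000
  ¥943000 × 24% = ¥226320

Mainline income levy:
  ¥852500 × 8% = ¥68200

¥226320 > ¥68200, so the shadow minimum tax is the binding amount.

¥226320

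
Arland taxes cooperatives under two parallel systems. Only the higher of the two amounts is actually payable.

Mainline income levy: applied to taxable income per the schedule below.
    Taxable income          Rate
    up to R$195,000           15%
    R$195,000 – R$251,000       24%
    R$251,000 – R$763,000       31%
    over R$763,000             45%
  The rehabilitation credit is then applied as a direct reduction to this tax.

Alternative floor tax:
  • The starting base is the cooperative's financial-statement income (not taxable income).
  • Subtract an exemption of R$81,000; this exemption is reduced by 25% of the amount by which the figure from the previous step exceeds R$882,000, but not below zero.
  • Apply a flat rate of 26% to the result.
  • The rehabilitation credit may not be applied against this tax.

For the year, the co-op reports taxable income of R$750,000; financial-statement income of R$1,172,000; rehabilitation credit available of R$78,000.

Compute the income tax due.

Mainline income levy:
  R$195,000 × 15% = R$29,250
  R$56,000 × 24% = R$13,440
  R$499,000 × 31% = R$154,690
  → R$197,380
  Less rehabilitation credit R$78,000 → R$119,380

Alternative floor tax:
  Base (financial-statement income): R$1,172,000
  Exemption: R$81,000 − 25% × (R$1,172,000 − R$882,000) = R$81,000 − R$72,500 = R$8,500
  Base: R$1,172,000 − R$8,500 = R$1,163,500
  R$1,163,500 × 26% = R$302,510

R$302,510 > R$119,380, so the alternative floor tax is the binding amount.

R$302,510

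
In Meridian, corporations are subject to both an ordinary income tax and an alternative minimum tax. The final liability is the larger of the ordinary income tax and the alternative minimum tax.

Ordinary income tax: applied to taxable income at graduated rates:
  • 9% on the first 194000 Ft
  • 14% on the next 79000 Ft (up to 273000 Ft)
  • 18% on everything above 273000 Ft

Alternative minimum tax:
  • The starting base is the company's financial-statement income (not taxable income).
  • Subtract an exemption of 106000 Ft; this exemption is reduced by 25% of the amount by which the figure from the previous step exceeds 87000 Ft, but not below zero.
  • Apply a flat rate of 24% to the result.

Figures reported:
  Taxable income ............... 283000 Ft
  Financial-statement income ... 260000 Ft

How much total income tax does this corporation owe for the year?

47340 Ft

Ordinary income tax:
  194000 Ft × 9% = 17460 Ft
  79000 Ft × 14% = 11060 Ft
  10000 Ft × 18% = 1800 Ft
  → 30320 Ft

Alternative minimum tax:
  Base (financial-statement income): 260000 Ft
  Exemption: 106000 Ft − 25% × (260000 Ft − 87000 Ft) = 106000 Ft − 43250 Ft = 62750 Ft
  Base: 260000 Ft − 62750 Ft = 197250 Ft
  197250 Ft × 24% = 47340 Ft

47340 Ft > 30320 Ft, so the alternative minimum tax is the binding amount.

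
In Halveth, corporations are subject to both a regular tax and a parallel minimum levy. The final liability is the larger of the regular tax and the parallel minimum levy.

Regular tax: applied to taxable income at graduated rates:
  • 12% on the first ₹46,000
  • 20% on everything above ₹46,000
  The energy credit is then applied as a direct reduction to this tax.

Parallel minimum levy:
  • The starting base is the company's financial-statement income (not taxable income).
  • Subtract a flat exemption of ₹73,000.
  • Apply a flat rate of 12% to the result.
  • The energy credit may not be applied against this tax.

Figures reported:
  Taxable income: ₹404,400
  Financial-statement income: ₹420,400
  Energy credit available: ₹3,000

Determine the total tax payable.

₹74,200

Regular tax:
  ₹46,000 × 12% = ₹5,520
  ₹358,400 × 20% = ₹71,680
  → ₹77,200
  Less energy credit ₹3,000 → ₹74,200

Parallel minimum levy:
  Base (financial-statement income): ₹420,400
  Less exemption ₹73,000 → base ₹347,400
  ₹347,400 × 12% = ₹41,688

₹74,200 > ₹41,688, so the regular tax governs.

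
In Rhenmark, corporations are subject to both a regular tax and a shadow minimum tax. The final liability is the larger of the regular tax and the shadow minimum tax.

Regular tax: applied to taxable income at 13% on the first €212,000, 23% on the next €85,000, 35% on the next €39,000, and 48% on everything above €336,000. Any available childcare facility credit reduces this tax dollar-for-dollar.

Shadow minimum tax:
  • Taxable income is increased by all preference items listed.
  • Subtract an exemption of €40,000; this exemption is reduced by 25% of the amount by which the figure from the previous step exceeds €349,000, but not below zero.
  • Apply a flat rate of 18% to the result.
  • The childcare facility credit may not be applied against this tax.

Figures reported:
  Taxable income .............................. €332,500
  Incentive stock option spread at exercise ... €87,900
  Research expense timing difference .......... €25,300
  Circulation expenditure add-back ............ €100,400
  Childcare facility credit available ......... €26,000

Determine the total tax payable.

€98,298

Shadow minimum tax:
  Adjusted income: €332,500 + €87,900 + €25,300 + €100,400 = €546,100
  Exemption: 25% × (€546,100 − €349,000) = €49,275 ≥ €40,000, so the exemption is fully phased out
  Base: €546,100 − €0 = €546,100
  €546,100 × 18% = €98,298

Regular tax:
  €212,000 × 13% = €27,560
  €85,000 × 23% = €19,550
  €35,500 × 35% = €12,425
  → €59,535
  Less childcare facility credit €26,000 → €33,535

€98,298 > €33,535, so the shadow minimum tax is the binding amount.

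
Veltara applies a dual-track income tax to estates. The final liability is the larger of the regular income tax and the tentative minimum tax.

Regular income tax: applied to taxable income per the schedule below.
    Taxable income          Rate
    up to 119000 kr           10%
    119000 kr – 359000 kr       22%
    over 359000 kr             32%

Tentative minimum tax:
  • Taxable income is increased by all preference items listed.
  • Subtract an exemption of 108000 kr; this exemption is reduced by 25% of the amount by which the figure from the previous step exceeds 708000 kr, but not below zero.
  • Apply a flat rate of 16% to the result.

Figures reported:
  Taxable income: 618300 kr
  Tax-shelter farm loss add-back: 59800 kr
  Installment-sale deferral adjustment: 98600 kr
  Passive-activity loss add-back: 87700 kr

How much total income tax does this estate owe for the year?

147676 kr

Regular income tax:
  119000 kr × 10% = 11900 kr
  240000 kr × 22% = 52800 kr
  259300 kr × 32% = 82976 kr
  → 147676 kr

Tentative minimum tax:
  Adjusted income: 618300 kr + 59800 kr + 98600 kr + 87700 kr = 864400 kr
  Exemption: 108000 kr − 25% × (864400 kr − 708000 kr) = 108000 kr − 39100 kr = 68900 kr
  Base: 864400 kr − 68900 kr = 795500 kr
  795500 kr × 16% = 127280 kr

147676 kr > 127280 kr, so the regular income tax governs.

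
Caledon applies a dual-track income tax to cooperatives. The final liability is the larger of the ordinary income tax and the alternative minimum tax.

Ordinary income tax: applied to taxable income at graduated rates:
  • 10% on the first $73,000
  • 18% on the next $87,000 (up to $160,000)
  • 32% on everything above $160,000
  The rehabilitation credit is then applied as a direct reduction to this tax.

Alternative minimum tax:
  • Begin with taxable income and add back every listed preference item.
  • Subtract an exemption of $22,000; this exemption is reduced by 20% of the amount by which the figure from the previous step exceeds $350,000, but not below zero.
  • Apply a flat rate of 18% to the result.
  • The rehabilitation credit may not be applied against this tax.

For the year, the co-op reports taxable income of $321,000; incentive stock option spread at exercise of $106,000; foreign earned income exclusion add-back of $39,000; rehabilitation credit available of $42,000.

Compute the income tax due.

Alternative minimum tax:
  Adjusted income: $321,000 + $106,000 + $39,000 = $466,000
  Exemption: 20% × ($466,000 − $350,000) = $23,200 ≥ $22,000, so the exemption is fully phased out
  Base: $466,000 − $0 = $466,000
  $466,000 × 18% = $83,880

Ordinary income tax:
  $73,000 × 10% = $7,300
  $87,000 × 18% = $15,660
  $161,000 × 32% = $51,520
  → $74,480
  Less rehabilitation credit $42,000 → $32,480

$83,880 > $32,480, so the alternative minimum tax is the binding amount.

$83,880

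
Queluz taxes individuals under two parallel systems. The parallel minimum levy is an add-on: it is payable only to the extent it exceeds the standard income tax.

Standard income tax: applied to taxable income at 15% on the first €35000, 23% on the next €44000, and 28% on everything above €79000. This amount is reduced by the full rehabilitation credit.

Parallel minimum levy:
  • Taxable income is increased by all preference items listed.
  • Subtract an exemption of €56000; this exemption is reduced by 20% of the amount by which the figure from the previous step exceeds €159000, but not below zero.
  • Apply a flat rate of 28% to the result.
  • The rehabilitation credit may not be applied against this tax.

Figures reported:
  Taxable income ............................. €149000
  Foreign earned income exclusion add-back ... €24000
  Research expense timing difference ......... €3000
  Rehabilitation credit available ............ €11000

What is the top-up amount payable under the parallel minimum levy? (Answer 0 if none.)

€10582

Parallel minimum levy:
  Adjusted income: €149000 + €24000 + €3000 = €176000
  Exemption: €56000 − 20% × (€176000 − €159000) = €56000 − €3400 = €52600
  Base: €176000 − €52600 = €123400
  €123400 × 28% = €34552

Standard income tax:
  €35000 × 15% = €5250
  €44000 × 23% = €10120
  €70000 × 28% = €19600
  → €34970
  Less rehabilitation credit €11000 → €23970

Excess of parallel minimum levy over standard income tax: €34552 − €23970 = €10582.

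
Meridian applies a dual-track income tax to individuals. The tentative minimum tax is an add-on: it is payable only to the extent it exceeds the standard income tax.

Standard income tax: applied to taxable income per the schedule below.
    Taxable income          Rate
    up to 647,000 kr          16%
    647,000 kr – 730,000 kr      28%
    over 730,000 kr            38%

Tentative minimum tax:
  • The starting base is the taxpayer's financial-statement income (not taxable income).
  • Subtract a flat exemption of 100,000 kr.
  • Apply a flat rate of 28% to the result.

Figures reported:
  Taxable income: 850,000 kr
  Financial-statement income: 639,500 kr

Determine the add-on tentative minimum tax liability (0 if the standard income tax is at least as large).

0 kr

Tentative minimum tax:
  Base (financial-statement income): 639,500 kr
  Less exemption 100,000 kr → base 539,500 kr
  539,500 kr × 28% = 151,060 kr

Standard income tax:
  647,000 kr × 16% = 103,520 kr
  83,000 kr × 28% = 23,240 kr
  120,000 kr × 38% = 45,600 kr
  → 172,360 kr

151,060 kr ≤ 172,360 kr, so no add-on is due.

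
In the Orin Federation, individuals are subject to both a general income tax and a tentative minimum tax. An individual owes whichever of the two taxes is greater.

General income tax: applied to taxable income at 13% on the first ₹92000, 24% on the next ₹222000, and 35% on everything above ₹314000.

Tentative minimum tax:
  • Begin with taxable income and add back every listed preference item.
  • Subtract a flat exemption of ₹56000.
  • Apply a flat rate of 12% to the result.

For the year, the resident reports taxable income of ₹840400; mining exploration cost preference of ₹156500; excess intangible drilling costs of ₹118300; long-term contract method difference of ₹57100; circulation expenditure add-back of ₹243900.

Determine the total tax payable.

₹249480

Tentative minimum tax:
  Adjusted income: ₹840400 + ₹156500 + ₹118300 + ₹57100 + ₹243900 = ₹1416200
  Less exemption ₹56000 → base ₹1360200
  ₹1360200 × 12% = ₹163224

General income tax:
  ₹92000 × 13% = ₹11960
  ₹222000 × 24% = ₹53280
  ₹526400 × 35% = ₹184240
  → ₹249480

₹249480 > ₹163224, so the general income tax governs.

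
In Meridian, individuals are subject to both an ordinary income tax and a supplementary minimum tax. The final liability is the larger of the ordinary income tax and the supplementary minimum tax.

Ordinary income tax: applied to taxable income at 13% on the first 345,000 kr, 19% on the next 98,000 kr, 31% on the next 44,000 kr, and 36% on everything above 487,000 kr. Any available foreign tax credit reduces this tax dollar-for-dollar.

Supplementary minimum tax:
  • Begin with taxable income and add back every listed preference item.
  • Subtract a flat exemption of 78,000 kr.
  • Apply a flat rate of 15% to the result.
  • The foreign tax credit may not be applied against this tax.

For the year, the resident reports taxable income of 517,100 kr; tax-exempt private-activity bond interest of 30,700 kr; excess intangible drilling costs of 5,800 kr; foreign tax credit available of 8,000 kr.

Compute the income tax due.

79,946 kr

Supplementary minimum tax:
  Adjusted income: 517,100 kr + 30,700 kr + 5,800 kr = 553,600 kr
  Less exemption 78,000 kr → base 475,600 kr
  475,600 kr × 15% = 71,340 kr

Ordinary income tax:
  345,000 kr × 13% = 44,850 kr
  98,000 kr × 19% = 18,620 kr
  44,000 kr × 31% = 13,640 kr
  30,100 kr × 36% = 10,836 kr
  → 87,946 kr
  Less foreign tax credit 8,000 kr → 79,946 kr

79,946 kr > 71,340 kr, so the ordinary income tax governs.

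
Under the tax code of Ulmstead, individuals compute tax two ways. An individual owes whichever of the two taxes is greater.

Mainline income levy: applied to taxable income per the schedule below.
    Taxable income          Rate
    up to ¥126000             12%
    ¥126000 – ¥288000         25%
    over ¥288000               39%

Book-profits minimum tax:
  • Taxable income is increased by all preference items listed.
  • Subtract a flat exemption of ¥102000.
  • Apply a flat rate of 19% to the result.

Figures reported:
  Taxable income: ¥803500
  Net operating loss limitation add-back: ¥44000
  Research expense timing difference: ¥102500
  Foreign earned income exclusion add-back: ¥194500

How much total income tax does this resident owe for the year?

Mainline income levy:
  ¥126000 × 12% = ¥15120
  ¥162000 × 25% = ¥40500
  ¥515500 × 39% = ¥201045
  → ¥256665

Book-profits minimum tax:
  Adjusted income: ¥803500 + ¥44000 + ¥102500 + ¥194500 = ¥1144500
  Less exemption ¥102000 → base ¥1042500
  ¥1042500 × 19% = ¥198075

¥256665 > ¥198075, so the mainline income levy governs.

¥256665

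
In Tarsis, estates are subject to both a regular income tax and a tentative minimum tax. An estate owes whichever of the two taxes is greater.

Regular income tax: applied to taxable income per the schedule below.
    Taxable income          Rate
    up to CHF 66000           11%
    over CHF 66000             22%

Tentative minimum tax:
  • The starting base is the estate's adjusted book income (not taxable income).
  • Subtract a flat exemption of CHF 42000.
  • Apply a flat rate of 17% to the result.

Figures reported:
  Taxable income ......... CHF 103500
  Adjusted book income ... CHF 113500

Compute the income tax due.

Tentative minimum tax:
  Base (adjusted book income): CHF 113500
  Less exemption CHF 42000 → base CHF 71500
  CHF 71500 × 17% = CHF 12155

Regular income tax:
  CHF 66000 × 11% = CHF 7260
  CHF 37500 × 22% = CHF 8250
  → CHF 15510

CHF 15510 > CHF 12155, so the regular income tax governs.

CHF 15510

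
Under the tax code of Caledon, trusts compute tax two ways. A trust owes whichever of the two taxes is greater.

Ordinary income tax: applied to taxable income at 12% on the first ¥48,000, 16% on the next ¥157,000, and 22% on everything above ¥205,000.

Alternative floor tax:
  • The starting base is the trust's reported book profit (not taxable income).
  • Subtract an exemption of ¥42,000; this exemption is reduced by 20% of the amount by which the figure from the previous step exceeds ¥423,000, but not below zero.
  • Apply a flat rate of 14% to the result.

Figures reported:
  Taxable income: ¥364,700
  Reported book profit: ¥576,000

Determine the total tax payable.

Ordinary income tax:
  ¥48,000 × 12% = ¥5,760
  ¥157,000 × 16% = ¥25,120
  ¥159,700 × 22% = ¥35,134
  → ¥66,014

Alternative floor tax:
  Base (reported book profit): ¥576,000
  Exemption: ¥42,000 − 20% × (¥576,000 − ¥423,000) = ¥42,000 − ¥30,600 = ¥11,400
  Base: ¥576,000 − ¥11,400 = ¥564,600
  ¥564,600 × 14% = ¥79,044

¥79,044 > ¥66,014, so the alternative floor tax is the binding amount.

¥79,044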